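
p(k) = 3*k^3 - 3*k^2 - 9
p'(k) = 9*k^2 - 6*k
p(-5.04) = -469.28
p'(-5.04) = 258.85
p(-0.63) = -10.94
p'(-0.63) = 7.35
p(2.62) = 24.36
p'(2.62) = 46.06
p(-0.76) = -12.05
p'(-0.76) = 9.76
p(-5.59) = -626.77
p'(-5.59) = 314.77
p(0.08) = -9.02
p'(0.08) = -0.42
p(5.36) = 366.78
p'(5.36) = 226.41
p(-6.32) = -886.14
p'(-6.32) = 397.40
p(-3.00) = -117.00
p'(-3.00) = 99.00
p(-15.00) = -10809.00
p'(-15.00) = 2115.00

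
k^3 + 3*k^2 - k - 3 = (k - 1)*(k + 1)*(k + 3)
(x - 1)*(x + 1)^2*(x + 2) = x^4 + 3*x^3 + x^2 - 3*x - 2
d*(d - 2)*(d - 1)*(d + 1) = d^4 - 2*d^3 - d^2 + 2*d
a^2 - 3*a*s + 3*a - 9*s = (a + 3)*(a - 3*s)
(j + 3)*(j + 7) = j^2 + 10*j + 21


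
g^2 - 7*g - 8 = (g - 8)*(g + 1)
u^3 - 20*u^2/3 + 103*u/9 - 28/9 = (u - 4)*(u - 7/3)*(u - 1/3)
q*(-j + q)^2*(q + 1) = j^2*q^2 + j^2*q - 2*j*q^3 - 2*j*q^2 + q^4 + q^3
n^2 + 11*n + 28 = (n + 4)*(n + 7)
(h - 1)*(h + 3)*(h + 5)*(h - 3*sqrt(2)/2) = h^4 - 3*sqrt(2)*h^3/2 + 7*h^3 - 21*sqrt(2)*h^2/2 + 7*h^2 - 15*h - 21*sqrt(2)*h/2 + 45*sqrt(2)/2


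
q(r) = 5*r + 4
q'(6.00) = 5.00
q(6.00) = 34.00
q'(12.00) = 5.00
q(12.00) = 64.00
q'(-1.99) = 5.00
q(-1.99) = -5.95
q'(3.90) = 5.00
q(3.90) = 23.50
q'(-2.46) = 5.00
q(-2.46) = -8.30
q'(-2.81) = 5.00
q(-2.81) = -10.05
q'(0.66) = 5.00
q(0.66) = 7.30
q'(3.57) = 5.00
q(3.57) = 21.85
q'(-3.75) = 5.00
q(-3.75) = -14.75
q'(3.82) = 5.00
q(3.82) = 23.10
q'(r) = 5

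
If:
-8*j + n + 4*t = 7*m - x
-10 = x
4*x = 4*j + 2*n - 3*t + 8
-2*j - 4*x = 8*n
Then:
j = 6*t/7 - 116/7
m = 922/49 - 43*t/98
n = 64/7 - 3*t/14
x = -10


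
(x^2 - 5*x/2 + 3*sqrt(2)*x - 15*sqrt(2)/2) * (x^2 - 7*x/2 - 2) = x^4 - 6*x^3 + 3*sqrt(2)*x^3 - 18*sqrt(2)*x^2 + 27*x^2/4 + 5*x + 81*sqrt(2)*x/4 + 15*sqrt(2)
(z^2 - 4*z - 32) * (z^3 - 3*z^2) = z^5 - 7*z^4 - 20*z^3 + 96*z^2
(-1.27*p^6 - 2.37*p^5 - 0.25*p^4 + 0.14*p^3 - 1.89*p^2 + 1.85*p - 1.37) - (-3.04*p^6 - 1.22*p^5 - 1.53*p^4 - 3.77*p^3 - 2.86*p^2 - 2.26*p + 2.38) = 1.77*p^6 - 1.15*p^5 + 1.28*p^4 + 3.91*p^3 + 0.97*p^2 + 4.11*p - 3.75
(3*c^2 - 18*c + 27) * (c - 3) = 3*c^3 - 27*c^2 + 81*c - 81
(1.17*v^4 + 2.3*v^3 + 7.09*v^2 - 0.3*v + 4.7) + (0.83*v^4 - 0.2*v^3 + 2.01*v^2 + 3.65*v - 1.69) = 2.0*v^4 + 2.1*v^3 + 9.1*v^2 + 3.35*v + 3.01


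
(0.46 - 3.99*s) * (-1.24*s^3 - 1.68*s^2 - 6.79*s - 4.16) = 4.9476*s^4 + 6.1328*s^3 + 26.3193*s^2 + 13.475*s - 1.9136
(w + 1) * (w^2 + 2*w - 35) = w^3 + 3*w^2 - 33*w - 35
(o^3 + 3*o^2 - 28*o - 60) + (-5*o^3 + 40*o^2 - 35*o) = -4*o^3 + 43*o^2 - 63*o - 60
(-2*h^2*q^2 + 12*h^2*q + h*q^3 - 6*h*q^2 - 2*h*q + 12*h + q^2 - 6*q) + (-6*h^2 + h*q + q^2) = -2*h^2*q^2 + 12*h^2*q - 6*h^2 + h*q^3 - 6*h*q^2 - h*q + 12*h + 2*q^2 - 6*q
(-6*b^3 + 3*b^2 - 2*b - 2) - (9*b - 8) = -6*b^3 + 3*b^2 - 11*b + 6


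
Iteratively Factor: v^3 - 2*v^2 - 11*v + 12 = (v - 4)*(v^2 + 2*v - 3) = (v - 4)*(v - 1)*(v + 3)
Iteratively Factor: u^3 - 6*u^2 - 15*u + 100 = (u + 4)*(u^2 - 10*u + 25) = (u - 5)*(u + 4)*(u - 5)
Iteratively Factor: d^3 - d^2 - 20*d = (d)*(d^2 - d - 20) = d*(d - 5)*(d + 4)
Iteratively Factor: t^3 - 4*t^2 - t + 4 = (t + 1)*(t^2 - 5*t + 4) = (t - 1)*(t + 1)*(t - 4)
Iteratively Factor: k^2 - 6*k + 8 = (k - 2)*(k - 4)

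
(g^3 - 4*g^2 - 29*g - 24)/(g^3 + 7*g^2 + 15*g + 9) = (g - 8)/(g + 3)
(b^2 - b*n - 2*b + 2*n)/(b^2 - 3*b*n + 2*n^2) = (b - 2)/(b - 2*n)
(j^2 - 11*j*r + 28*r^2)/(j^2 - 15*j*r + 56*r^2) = (-j + 4*r)/(-j + 8*r)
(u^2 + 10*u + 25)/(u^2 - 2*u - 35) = (u + 5)/(u - 7)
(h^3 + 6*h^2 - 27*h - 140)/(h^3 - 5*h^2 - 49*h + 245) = (h + 4)/(h - 7)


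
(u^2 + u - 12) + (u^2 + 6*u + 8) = 2*u^2 + 7*u - 4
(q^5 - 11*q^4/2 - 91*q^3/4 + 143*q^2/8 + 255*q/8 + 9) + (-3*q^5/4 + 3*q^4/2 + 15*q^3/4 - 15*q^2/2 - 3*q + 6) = q^5/4 - 4*q^4 - 19*q^3 + 83*q^2/8 + 231*q/8 + 15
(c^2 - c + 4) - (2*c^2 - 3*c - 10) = -c^2 + 2*c + 14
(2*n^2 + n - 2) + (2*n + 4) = 2*n^2 + 3*n + 2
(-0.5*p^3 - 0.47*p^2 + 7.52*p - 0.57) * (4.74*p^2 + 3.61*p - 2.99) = -2.37*p^5 - 4.0328*p^4 + 35.4431*p^3 + 25.8507*p^2 - 24.5425*p + 1.7043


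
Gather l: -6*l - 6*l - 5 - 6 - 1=-12*l - 12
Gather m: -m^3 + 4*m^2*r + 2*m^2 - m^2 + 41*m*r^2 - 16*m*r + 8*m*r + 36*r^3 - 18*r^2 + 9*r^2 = -m^3 + m^2*(4*r + 1) + m*(41*r^2 - 8*r) + 36*r^3 - 9*r^2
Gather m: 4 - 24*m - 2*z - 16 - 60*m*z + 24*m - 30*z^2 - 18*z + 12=-60*m*z - 30*z^2 - 20*z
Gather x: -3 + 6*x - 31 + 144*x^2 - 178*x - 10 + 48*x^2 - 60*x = 192*x^2 - 232*x - 44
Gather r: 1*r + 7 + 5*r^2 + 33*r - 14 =5*r^2 + 34*r - 7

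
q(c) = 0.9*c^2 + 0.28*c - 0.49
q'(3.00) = 5.68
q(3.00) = 8.45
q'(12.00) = 21.88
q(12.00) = 132.47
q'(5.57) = 10.31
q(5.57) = 28.99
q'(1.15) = 2.35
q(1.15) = 1.02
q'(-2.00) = -3.32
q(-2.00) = 2.55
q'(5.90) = 10.90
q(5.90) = 32.49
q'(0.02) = 0.32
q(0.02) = -0.48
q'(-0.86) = -1.27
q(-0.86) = -0.07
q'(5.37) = 9.95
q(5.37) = 26.97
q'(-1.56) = -2.53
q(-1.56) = 1.26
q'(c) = 1.8*c + 0.28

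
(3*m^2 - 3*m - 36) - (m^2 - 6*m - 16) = 2*m^2 + 3*m - 20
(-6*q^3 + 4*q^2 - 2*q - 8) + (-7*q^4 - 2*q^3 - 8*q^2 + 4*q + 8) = -7*q^4 - 8*q^3 - 4*q^2 + 2*q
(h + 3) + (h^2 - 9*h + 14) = h^2 - 8*h + 17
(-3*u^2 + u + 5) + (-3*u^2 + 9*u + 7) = -6*u^2 + 10*u + 12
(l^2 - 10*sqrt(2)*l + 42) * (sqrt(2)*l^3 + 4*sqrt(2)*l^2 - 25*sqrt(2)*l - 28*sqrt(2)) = sqrt(2)*l^5 - 20*l^4 + 4*sqrt(2)*l^4 - 80*l^3 + 17*sqrt(2)*l^3 + 140*sqrt(2)*l^2 + 500*l^2 - 1050*sqrt(2)*l + 560*l - 1176*sqrt(2)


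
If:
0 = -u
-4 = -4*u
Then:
No Solution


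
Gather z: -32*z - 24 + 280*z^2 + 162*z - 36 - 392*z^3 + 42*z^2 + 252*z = -392*z^3 + 322*z^2 + 382*z - 60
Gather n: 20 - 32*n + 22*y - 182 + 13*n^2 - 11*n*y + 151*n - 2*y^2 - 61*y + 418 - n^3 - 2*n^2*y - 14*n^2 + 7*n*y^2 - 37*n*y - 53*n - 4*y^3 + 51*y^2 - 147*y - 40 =-n^3 + n^2*(-2*y - 1) + n*(7*y^2 - 48*y + 66) - 4*y^3 + 49*y^2 - 186*y + 216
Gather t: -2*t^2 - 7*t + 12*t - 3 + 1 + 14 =-2*t^2 + 5*t + 12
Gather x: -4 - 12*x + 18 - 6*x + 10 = 24 - 18*x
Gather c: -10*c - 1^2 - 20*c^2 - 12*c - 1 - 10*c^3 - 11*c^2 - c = -10*c^3 - 31*c^2 - 23*c - 2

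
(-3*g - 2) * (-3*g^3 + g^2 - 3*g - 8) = 9*g^4 + 3*g^3 + 7*g^2 + 30*g + 16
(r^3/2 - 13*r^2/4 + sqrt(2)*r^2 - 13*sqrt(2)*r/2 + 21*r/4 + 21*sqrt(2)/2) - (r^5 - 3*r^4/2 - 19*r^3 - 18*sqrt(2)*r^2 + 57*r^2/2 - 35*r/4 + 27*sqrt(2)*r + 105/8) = -r^5 + 3*r^4/2 + 39*r^3/2 - 127*r^2/4 + 19*sqrt(2)*r^2 - 67*sqrt(2)*r/2 + 14*r - 105/8 + 21*sqrt(2)/2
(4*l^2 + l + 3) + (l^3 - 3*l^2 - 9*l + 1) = l^3 + l^2 - 8*l + 4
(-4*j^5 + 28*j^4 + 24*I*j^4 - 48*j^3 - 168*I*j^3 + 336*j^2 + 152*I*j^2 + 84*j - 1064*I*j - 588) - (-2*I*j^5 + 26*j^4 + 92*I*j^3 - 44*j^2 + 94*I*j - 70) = -4*j^5 + 2*I*j^5 + 2*j^4 + 24*I*j^4 - 48*j^3 - 260*I*j^3 + 380*j^2 + 152*I*j^2 + 84*j - 1158*I*j - 518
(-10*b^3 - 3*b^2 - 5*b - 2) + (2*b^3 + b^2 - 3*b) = -8*b^3 - 2*b^2 - 8*b - 2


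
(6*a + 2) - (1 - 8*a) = 14*a + 1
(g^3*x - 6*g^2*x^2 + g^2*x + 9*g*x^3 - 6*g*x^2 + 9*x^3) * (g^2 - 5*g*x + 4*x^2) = g^5*x - 11*g^4*x^2 + g^4*x + 43*g^3*x^3 - 11*g^3*x^2 - 69*g^2*x^4 + 43*g^2*x^3 + 36*g*x^5 - 69*g*x^4 + 36*x^5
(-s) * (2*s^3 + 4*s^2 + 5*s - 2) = -2*s^4 - 4*s^3 - 5*s^2 + 2*s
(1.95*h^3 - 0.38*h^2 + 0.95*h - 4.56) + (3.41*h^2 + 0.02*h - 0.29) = 1.95*h^3 + 3.03*h^2 + 0.97*h - 4.85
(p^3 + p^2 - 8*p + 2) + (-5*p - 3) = p^3 + p^2 - 13*p - 1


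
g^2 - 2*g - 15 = (g - 5)*(g + 3)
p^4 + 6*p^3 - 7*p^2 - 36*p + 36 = (p - 2)*(p - 1)*(p + 3)*(p + 6)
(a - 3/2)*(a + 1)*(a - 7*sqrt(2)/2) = a^3 - 7*sqrt(2)*a^2/2 - a^2/2 - 3*a/2 + 7*sqrt(2)*a/4 + 21*sqrt(2)/4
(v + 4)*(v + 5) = v^2 + 9*v + 20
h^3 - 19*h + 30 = (h - 3)*(h - 2)*(h + 5)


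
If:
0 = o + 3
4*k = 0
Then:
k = 0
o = -3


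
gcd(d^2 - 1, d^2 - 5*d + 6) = 1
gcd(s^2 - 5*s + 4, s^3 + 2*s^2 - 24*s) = s - 4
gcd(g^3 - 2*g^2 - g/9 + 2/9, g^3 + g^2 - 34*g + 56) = g - 2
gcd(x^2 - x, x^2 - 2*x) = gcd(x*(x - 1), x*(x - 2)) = x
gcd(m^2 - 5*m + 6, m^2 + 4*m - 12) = m - 2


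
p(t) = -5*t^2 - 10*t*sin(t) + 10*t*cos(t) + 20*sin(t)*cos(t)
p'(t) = -10*t*sin(t) - 10*t*cos(t) - 10*t - 20*sin(t)^2 - 10*sin(t) + 20*cos(t)^2 + 10*cos(t)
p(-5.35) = -122.41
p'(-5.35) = 120.43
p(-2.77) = -15.85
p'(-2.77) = 0.87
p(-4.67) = -61.25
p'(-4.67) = 61.04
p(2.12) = -60.53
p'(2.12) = -51.07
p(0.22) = 5.68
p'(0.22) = 20.84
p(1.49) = -23.14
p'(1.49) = -59.85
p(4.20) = -63.64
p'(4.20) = 8.62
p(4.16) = -64.01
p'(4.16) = 9.92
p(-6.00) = -215.48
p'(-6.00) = 158.06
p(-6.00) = -215.48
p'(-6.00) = 158.06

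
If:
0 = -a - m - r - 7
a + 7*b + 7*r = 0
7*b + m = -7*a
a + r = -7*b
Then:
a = 7/5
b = -1/5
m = -42/5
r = 0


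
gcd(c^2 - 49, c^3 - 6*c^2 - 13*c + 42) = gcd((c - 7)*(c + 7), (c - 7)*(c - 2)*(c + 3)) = c - 7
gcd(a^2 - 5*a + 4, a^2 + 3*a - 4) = a - 1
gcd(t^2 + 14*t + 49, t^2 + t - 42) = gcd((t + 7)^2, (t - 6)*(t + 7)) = t + 7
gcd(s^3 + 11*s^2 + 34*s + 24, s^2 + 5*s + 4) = s^2 + 5*s + 4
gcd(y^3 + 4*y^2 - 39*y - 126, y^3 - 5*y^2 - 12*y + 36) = y^2 - 3*y - 18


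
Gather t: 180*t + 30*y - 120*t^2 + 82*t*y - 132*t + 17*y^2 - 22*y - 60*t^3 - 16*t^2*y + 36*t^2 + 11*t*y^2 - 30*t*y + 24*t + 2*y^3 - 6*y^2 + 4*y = -60*t^3 + t^2*(-16*y - 84) + t*(11*y^2 + 52*y + 72) + 2*y^3 + 11*y^2 + 12*y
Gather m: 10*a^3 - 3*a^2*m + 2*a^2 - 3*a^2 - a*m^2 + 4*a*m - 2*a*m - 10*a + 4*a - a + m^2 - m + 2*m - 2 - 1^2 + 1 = 10*a^3 - a^2 - 7*a + m^2*(1 - a) + m*(-3*a^2 + 2*a + 1) - 2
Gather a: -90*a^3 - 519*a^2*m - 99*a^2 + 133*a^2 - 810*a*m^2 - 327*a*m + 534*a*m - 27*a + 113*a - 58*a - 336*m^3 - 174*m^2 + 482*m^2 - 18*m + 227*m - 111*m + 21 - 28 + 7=-90*a^3 + a^2*(34 - 519*m) + a*(-810*m^2 + 207*m + 28) - 336*m^3 + 308*m^2 + 98*m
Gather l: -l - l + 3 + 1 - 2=2 - 2*l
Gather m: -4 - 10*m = -10*m - 4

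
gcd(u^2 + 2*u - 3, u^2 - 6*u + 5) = u - 1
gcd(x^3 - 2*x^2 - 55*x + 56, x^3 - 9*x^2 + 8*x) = x^2 - 9*x + 8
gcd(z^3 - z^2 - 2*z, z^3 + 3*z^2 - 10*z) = z^2 - 2*z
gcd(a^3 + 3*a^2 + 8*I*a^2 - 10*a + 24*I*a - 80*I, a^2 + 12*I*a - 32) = a + 8*I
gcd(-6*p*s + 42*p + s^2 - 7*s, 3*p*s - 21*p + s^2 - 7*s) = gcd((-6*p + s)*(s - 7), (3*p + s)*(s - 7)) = s - 7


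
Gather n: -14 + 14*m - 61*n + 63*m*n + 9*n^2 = 14*m + 9*n^2 + n*(63*m - 61) - 14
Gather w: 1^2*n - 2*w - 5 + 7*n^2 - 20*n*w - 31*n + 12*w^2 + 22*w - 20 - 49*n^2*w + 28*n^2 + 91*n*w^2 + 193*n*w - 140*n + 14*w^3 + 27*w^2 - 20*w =35*n^2 - 170*n + 14*w^3 + w^2*(91*n + 39) + w*(-49*n^2 + 173*n) - 25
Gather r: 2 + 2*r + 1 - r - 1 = r + 2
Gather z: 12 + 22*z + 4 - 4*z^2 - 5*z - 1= -4*z^2 + 17*z + 15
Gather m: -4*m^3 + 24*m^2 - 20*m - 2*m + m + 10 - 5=-4*m^3 + 24*m^2 - 21*m + 5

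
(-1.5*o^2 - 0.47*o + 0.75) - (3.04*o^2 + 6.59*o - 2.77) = -4.54*o^2 - 7.06*o + 3.52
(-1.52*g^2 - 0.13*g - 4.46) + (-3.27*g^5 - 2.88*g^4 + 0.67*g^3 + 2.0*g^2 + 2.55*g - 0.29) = -3.27*g^5 - 2.88*g^4 + 0.67*g^3 + 0.48*g^2 + 2.42*g - 4.75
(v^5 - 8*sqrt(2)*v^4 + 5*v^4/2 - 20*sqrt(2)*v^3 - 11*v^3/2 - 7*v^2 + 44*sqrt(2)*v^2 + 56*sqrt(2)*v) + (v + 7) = v^5 - 8*sqrt(2)*v^4 + 5*v^4/2 - 20*sqrt(2)*v^3 - 11*v^3/2 - 7*v^2 + 44*sqrt(2)*v^2 + v + 56*sqrt(2)*v + 7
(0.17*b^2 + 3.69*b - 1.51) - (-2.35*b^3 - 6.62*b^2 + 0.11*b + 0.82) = 2.35*b^3 + 6.79*b^2 + 3.58*b - 2.33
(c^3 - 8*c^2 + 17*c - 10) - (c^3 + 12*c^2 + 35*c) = -20*c^2 - 18*c - 10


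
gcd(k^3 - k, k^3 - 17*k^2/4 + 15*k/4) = k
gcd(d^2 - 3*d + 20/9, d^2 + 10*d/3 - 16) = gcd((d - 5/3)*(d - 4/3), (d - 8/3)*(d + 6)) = 1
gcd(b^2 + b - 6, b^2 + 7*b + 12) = b + 3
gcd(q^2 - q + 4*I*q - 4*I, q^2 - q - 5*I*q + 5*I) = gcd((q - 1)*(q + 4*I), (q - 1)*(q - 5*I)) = q - 1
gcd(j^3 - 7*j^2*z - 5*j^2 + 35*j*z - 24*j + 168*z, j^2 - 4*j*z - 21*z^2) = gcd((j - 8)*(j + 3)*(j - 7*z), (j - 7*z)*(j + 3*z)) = -j + 7*z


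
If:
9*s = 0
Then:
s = 0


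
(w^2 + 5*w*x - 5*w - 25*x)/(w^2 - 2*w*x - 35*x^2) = (5 - w)/(-w + 7*x)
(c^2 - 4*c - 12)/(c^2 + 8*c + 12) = (c - 6)/(c + 6)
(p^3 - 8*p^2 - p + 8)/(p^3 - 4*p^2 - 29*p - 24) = (p - 1)/(p + 3)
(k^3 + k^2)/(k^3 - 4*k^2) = (k + 1)/(k - 4)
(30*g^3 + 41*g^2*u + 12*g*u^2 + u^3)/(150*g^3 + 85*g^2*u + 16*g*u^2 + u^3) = (g + u)/(5*g + u)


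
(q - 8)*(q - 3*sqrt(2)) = q^2 - 8*q - 3*sqrt(2)*q + 24*sqrt(2)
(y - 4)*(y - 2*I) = y^2 - 4*y - 2*I*y + 8*I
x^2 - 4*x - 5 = (x - 5)*(x + 1)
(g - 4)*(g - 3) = g^2 - 7*g + 12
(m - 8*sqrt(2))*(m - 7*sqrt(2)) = m^2 - 15*sqrt(2)*m + 112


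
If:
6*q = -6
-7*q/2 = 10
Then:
No Solution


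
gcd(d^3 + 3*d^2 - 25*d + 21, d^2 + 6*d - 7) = d^2 + 6*d - 7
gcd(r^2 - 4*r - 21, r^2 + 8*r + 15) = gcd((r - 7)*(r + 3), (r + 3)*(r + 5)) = r + 3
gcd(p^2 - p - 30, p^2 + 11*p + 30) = p + 5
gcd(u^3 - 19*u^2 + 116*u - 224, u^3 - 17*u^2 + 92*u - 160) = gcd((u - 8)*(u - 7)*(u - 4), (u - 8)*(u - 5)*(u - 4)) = u^2 - 12*u + 32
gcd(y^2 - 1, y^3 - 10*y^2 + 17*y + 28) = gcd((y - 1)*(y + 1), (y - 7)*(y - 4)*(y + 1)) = y + 1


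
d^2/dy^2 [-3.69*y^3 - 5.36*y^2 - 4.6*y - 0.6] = -22.14*y - 10.72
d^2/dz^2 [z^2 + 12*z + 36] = 2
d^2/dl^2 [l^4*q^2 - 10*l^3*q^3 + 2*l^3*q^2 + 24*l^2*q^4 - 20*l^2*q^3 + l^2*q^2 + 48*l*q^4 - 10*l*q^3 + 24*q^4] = q^2*(12*l^2 - 60*l*q + 12*l + 48*q^2 - 40*q + 2)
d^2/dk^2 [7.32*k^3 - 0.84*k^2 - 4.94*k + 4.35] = 43.92*k - 1.68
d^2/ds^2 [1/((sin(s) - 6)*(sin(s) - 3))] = (-4*sin(s)^4 + 27*sin(s)^3 - 3*sin(s)^2 - 216*sin(s) + 126)/((sin(s) - 6)^3*(sin(s) - 3)^3)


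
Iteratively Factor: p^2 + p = (p)*(p + 1)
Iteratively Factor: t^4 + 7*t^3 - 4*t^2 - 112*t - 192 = (t + 4)*(t^3 + 3*t^2 - 16*t - 48) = (t + 3)*(t + 4)*(t^2 - 16) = (t + 3)*(t + 4)^2*(t - 4)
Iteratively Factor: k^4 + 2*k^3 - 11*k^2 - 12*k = (k + 4)*(k^3 - 2*k^2 - 3*k) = (k + 1)*(k + 4)*(k^2 - 3*k) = k*(k + 1)*(k + 4)*(k - 3)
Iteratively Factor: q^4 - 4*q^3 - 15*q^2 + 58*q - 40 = (q - 5)*(q^3 + q^2 - 10*q + 8) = (q - 5)*(q - 1)*(q^2 + 2*q - 8) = (q - 5)*(q - 2)*(q - 1)*(q + 4)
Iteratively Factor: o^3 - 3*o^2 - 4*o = (o - 4)*(o^2 + o) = o*(o - 4)*(o + 1)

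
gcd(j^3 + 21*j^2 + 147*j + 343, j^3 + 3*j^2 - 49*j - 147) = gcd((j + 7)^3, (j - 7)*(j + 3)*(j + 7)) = j + 7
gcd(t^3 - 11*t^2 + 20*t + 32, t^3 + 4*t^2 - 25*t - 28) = t^2 - 3*t - 4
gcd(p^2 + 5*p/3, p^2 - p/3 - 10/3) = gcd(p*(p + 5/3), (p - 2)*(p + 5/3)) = p + 5/3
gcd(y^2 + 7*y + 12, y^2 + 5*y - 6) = 1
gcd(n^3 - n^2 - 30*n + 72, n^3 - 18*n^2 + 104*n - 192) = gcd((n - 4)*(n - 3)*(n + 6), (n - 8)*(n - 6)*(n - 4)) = n - 4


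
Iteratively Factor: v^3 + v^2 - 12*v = (v - 3)*(v^2 + 4*v) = (v - 3)*(v + 4)*(v)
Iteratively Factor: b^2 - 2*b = (b - 2)*(b)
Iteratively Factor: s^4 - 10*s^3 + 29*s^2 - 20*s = (s - 4)*(s^3 - 6*s^2 + 5*s) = (s - 4)*(s - 1)*(s^2 - 5*s) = (s - 5)*(s - 4)*(s - 1)*(s)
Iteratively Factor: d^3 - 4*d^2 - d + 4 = (d + 1)*(d^2 - 5*d + 4) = (d - 4)*(d + 1)*(d - 1)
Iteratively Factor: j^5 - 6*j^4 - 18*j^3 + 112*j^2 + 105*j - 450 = (j + 3)*(j^4 - 9*j^3 + 9*j^2 + 85*j - 150) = (j - 2)*(j + 3)*(j^3 - 7*j^2 - 5*j + 75) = (j - 5)*(j - 2)*(j + 3)*(j^2 - 2*j - 15) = (j - 5)*(j - 2)*(j + 3)^2*(j - 5)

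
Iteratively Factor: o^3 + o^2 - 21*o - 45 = (o - 5)*(o^2 + 6*o + 9) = (o - 5)*(o + 3)*(o + 3)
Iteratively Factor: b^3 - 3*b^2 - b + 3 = (b + 1)*(b^2 - 4*b + 3) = (b - 3)*(b + 1)*(b - 1)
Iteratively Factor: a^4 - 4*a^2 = (a)*(a^3 - 4*a) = a*(a + 2)*(a^2 - 2*a) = a^2*(a + 2)*(a - 2)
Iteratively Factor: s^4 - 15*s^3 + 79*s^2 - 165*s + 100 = (s - 1)*(s^3 - 14*s^2 + 65*s - 100) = (s - 4)*(s - 1)*(s^2 - 10*s + 25) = (s - 5)*(s - 4)*(s - 1)*(s - 5)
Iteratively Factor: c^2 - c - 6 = (c - 3)*(c + 2)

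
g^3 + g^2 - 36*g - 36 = (g - 6)*(g + 1)*(g + 6)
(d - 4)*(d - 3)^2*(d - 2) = d^4 - 12*d^3 + 53*d^2 - 102*d + 72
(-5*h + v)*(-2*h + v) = 10*h^2 - 7*h*v + v^2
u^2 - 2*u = u*(u - 2)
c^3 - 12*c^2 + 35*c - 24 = (c - 8)*(c - 3)*(c - 1)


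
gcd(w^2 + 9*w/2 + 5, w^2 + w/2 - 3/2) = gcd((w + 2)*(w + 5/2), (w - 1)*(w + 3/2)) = 1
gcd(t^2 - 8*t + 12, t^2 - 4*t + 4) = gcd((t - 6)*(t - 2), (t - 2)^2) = t - 2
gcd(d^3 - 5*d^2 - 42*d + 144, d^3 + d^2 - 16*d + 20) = 1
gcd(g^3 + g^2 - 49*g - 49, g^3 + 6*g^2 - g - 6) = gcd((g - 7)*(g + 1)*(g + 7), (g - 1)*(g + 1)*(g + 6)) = g + 1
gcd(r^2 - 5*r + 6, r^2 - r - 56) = 1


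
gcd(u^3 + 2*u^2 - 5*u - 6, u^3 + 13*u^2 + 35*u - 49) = 1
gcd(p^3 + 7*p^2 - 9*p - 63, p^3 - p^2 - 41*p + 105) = p^2 + 4*p - 21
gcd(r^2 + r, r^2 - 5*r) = r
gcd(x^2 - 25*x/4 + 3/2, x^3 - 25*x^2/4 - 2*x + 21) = x - 6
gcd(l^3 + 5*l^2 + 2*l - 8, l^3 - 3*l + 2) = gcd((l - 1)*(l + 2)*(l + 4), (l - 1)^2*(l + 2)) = l^2 + l - 2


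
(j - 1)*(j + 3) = j^2 + 2*j - 3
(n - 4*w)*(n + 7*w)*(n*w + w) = n^3*w + 3*n^2*w^2 + n^2*w - 28*n*w^3 + 3*n*w^2 - 28*w^3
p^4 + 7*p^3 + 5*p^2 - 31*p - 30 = (p - 2)*(p + 1)*(p + 3)*(p + 5)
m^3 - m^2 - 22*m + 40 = (m - 4)*(m - 2)*(m + 5)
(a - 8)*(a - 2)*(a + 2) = a^3 - 8*a^2 - 4*a + 32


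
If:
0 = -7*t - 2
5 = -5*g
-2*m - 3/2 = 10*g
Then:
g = -1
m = 17/4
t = -2/7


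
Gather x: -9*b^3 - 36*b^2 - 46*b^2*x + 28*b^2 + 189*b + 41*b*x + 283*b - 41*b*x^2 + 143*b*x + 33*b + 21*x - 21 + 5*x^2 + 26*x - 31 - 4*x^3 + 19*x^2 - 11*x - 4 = -9*b^3 - 8*b^2 + 505*b - 4*x^3 + x^2*(24 - 41*b) + x*(-46*b^2 + 184*b + 36) - 56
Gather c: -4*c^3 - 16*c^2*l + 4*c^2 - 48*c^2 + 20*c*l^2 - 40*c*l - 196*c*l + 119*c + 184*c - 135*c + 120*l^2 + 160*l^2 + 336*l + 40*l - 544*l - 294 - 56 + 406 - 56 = -4*c^3 + c^2*(-16*l - 44) + c*(20*l^2 - 236*l + 168) + 280*l^2 - 168*l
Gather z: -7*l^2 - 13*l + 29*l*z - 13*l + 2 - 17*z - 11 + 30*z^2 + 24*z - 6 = -7*l^2 - 26*l + 30*z^2 + z*(29*l + 7) - 15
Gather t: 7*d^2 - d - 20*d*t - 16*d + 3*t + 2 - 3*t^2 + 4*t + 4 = 7*d^2 - 17*d - 3*t^2 + t*(7 - 20*d) + 6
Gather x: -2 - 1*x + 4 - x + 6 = 8 - 2*x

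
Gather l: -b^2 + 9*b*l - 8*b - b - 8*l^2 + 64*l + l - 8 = -b^2 - 9*b - 8*l^2 + l*(9*b + 65) - 8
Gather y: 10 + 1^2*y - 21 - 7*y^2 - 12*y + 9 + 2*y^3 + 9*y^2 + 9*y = 2*y^3 + 2*y^2 - 2*y - 2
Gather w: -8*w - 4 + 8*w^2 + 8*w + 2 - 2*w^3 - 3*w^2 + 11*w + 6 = -2*w^3 + 5*w^2 + 11*w + 4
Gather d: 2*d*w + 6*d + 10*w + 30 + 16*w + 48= d*(2*w + 6) + 26*w + 78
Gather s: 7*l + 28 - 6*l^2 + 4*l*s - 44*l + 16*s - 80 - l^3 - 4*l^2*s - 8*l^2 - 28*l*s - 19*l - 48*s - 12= -l^3 - 14*l^2 - 56*l + s*(-4*l^2 - 24*l - 32) - 64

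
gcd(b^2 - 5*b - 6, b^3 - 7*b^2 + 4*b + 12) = b^2 - 5*b - 6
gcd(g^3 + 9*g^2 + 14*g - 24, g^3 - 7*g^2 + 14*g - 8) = g - 1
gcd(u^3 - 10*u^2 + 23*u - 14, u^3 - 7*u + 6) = u^2 - 3*u + 2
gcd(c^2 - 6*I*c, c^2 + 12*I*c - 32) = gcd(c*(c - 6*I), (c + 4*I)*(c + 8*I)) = 1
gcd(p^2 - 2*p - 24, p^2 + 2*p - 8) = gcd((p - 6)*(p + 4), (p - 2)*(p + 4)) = p + 4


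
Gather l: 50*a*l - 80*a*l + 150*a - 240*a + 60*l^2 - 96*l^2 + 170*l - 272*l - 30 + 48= -90*a - 36*l^2 + l*(-30*a - 102) + 18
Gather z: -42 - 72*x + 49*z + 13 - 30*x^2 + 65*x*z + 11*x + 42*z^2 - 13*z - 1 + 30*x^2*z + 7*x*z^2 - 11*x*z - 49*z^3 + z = -30*x^2 - 61*x - 49*z^3 + z^2*(7*x + 42) + z*(30*x^2 + 54*x + 37) - 30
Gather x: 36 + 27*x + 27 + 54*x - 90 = 81*x - 27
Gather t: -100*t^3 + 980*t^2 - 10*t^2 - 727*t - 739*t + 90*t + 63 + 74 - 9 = -100*t^3 + 970*t^2 - 1376*t + 128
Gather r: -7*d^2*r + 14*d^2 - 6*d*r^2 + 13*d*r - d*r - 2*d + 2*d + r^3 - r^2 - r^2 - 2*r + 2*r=14*d^2 + r^3 + r^2*(-6*d - 2) + r*(-7*d^2 + 12*d)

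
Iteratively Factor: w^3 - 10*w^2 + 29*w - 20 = (w - 1)*(w^2 - 9*w + 20) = (w - 4)*(w - 1)*(w - 5)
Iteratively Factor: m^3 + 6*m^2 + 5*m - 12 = (m - 1)*(m^2 + 7*m + 12) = (m - 1)*(m + 3)*(m + 4)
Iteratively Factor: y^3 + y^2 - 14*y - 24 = (y + 2)*(y^2 - y - 12) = (y - 4)*(y + 2)*(y + 3)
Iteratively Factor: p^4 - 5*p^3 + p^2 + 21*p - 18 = (p + 2)*(p^3 - 7*p^2 + 15*p - 9) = (p - 3)*(p + 2)*(p^2 - 4*p + 3) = (p - 3)*(p - 1)*(p + 2)*(p - 3)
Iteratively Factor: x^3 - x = (x + 1)*(x^2 - x) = (x - 1)*(x + 1)*(x)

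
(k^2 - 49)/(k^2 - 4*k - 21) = (k + 7)/(k + 3)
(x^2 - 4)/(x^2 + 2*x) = (x - 2)/x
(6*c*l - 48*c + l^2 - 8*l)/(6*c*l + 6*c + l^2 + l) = (l - 8)/(l + 1)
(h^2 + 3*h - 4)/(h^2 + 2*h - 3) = (h + 4)/(h + 3)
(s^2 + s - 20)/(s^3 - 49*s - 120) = (s - 4)/(s^2 - 5*s - 24)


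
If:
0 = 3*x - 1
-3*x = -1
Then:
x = 1/3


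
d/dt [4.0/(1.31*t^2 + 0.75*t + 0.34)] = (-10.48*t - 3.0)/(1.31*t^2 + 0.75*t + 0.34)^2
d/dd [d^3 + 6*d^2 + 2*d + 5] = 3*d^2 + 12*d + 2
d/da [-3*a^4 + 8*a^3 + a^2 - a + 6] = -12*a^3 + 24*a^2 + 2*a - 1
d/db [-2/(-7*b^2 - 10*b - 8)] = 4*(-7*b - 5)/(7*b^2 + 10*b + 8)^2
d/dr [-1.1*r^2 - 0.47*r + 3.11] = -2.2*r - 0.47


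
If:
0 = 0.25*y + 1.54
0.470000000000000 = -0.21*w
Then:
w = -2.24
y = -6.16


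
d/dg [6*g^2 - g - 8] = 12*g - 1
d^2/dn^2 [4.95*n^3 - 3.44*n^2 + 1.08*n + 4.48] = 29.7*n - 6.88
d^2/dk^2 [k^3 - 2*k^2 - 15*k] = 6*k - 4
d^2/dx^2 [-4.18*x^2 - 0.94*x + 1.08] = -8.36000000000000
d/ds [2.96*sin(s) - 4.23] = 2.96*cos(s)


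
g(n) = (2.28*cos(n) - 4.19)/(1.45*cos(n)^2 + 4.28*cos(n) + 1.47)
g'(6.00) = 0.17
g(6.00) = -0.29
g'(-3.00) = 0.47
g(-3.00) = 4.79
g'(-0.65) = 0.52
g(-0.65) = -0.41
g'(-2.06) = 268.12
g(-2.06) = 23.80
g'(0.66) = -0.53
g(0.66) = -0.42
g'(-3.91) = -10.24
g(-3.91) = 6.80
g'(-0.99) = 1.24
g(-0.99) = -0.69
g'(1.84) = -91.09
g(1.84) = -11.05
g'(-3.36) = -0.77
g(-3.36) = 4.84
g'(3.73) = 4.18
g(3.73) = 5.60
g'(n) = (2.9*sin(n)*cos(n) + 4.28*sin(n))*(2.28*cos(n) - 4.19)/(1.45*cos(n)^2 + 4.28*cos(n) + 1.47)^2 - 2.28*sin(n)/(1.45*cos(n)^2 + 4.28*cos(n) + 1.47) = (3.306*cos(n)^2 - 12.151*cos(n) - 21.2848)*sin(n)/(2.1025*cos(n)^4 + 12.412*cos(n)^3 + 22.5814*cos(n)^2 + 12.5832*cos(n) + 2.1609)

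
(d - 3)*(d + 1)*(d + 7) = d^3 + 5*d^2 - 17*d - 21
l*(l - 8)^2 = l^3 - 16*l^2 + 64*l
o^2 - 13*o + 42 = (o - 7)*(o - 6)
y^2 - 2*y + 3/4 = (y - 3/2)*(y - 1/2)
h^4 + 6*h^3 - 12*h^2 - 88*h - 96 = (h - 4)*(h + 2)^2*(h + 6)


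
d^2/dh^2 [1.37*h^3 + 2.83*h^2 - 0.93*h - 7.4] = 8.22*h + 5.66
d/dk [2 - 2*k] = -2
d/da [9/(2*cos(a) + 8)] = 9*sin(a)/(2*(cos(a) + 4)^2)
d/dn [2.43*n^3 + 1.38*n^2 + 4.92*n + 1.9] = 7.29*n^2 + 2.76*n + 4.92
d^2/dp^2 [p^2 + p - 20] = 2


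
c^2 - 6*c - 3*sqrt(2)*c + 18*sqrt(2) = (c - 6)*(c - 3*sqrt(2))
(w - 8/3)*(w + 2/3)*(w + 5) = w^3 + 3*w^2 - 106*w/9 - 80/9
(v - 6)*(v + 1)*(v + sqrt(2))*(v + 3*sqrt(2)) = v^4 - 5*v^3 + 4*sqrt(2)*v^3 - 20*sqrt(2)*v^2 - 24*sqrt(2)*v - 30*v - 36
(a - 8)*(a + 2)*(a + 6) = a^3 - 52*a - 96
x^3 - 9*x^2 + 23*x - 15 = (x - 5)*(x - 3)*(x - 1)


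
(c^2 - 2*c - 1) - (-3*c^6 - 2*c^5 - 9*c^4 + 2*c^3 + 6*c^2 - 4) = 3*c^6 + 2*c^5 + 9*c^4 - 2*c^3 - 5*c^2 - 2*c + 3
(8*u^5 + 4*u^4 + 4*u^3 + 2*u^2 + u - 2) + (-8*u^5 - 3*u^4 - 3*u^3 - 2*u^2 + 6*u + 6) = u^4 + u^3 + 7*u + 4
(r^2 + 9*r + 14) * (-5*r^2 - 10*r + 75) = -5*r^4 - 55*r^3 - 85*r^2 + 535*r + 1050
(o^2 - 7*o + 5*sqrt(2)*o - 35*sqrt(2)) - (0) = o^2 - 7*o + 5*sqrt(2)*o - 35*sqrt(2)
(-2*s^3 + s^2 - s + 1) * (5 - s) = 2*s^4 - 11*s^3 + 6*s^2 - 6*s + 5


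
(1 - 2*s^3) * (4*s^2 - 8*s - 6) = -8*s^5 + 16*s^4 + 12*s^3 + 4*s^2 - 8*s - 6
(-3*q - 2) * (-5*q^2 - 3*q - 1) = 15*q^3 + 19*q^2 + 9*q + 2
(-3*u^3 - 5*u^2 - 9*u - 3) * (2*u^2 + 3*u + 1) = -6*u^5 - 19*u^4 - 36*u^3 - 38*u^2 - 18*u - 3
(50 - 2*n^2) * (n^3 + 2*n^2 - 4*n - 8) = -2*n^5 - 4*n^4 + 58*n^3 + 116*n^2 - 200*n - 400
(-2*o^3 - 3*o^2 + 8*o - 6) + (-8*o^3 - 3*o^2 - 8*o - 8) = -10*o^3 - 6*o^2 - 14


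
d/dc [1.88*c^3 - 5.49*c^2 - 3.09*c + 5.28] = 5.64*c^2 - 10.98*c - 3.09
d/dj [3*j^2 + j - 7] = 6*j + 1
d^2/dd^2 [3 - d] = 0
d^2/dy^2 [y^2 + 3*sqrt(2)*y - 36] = 2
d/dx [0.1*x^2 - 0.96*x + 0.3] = 0.2*x - 0.96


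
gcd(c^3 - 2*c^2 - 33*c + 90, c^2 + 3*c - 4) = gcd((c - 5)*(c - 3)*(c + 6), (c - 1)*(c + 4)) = 1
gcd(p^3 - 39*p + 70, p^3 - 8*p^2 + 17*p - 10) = p^2 - 7*p + 10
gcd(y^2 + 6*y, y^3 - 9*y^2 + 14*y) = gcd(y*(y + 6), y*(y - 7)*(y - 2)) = y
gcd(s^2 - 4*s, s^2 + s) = s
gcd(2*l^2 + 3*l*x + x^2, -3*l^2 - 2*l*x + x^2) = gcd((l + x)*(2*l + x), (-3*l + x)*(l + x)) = l + x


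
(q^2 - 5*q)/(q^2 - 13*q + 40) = q/(q - 8)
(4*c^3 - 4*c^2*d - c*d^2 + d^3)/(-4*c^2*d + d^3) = (-c + d)/d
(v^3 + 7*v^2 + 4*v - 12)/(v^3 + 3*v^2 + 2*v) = (v^2 + 5*v - 6)/(v*(v + 1))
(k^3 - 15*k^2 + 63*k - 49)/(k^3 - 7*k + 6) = (k^2 - 14*k + 49)/(k^2 + k - 6)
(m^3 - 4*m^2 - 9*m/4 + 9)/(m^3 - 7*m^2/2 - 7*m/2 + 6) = (m - 3/2)/(m - 1)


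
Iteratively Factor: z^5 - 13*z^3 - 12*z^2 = (z - 4)*(z^4 + 4*z^3 + 3*z^2) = z*(z - 4)*(z^3 + 4*z^2 + 3*z) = z*(z - 4)*(z + 1)*(z^2 + 3*z) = z*(z - 4)*(z + 1)*(z + 3)*(z)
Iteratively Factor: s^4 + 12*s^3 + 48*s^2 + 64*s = (s + 4)*(s^3 + 8*s^2 + 16*s) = s*(s + 4)*(s^2 + 8*s + 16) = s*(s + 4)^2*(s + 4)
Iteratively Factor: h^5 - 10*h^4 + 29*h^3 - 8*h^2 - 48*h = (h - 3)*(h^4 - 7*h^3 + 8*h^2 + 16*h) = (h - 4)*(h - 3)*(h^3 - 3*h^2 - 4*h) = (h - 4)*(h - 3)*(h + 1)*(h^2 - 4*h) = h*(h - 4)*(h - 3)*(h + 1)*(h - 4)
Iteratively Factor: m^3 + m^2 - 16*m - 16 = (m + 4)*(m^2 - 3*m - 4) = (m + 1)*(m + 4)*(m - 4)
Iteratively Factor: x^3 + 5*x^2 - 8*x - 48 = (x + 4)*(x^2 + x - 12) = (x + 4)^2*(x - 3)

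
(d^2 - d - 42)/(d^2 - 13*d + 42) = (d + 6)/(d - 6)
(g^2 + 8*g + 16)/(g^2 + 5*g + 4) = (g + 4)/(g + 1)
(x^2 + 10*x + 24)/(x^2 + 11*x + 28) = (x + 6)/(x + 7)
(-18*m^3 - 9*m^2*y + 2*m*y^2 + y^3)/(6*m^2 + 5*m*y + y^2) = -3*m + y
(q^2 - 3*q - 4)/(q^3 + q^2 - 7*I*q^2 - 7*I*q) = (q - 4)/(q*(q - 7*I))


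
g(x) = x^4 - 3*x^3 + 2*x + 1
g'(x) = 4*x^3 - 9*x^2 + 2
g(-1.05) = 3.59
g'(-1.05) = -12.55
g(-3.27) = 213.70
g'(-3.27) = -234.10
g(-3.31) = 223.21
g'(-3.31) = -241.66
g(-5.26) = 1192.57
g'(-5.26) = -829.13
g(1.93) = -2.83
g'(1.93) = -2.77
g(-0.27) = 0.52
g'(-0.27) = 1.27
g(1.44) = -0.78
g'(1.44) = -4.72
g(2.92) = 4.85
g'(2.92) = 24.85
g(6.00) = 661.00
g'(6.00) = 542.00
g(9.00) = 4393.00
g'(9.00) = 2189.00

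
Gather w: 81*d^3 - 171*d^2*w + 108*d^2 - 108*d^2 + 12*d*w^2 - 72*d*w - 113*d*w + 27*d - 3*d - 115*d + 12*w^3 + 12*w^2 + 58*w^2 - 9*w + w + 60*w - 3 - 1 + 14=81*d^3 - 91*d + 12*w^3 + w^2*(12*d + 70) + w*(-171*d^2 - 185*d + 52) + 10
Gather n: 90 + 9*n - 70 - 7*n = 2*n + 20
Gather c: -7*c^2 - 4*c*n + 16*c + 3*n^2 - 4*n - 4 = -7*c^2 + c*(16 - 4*n) + 3*n^2 - 4*n - 4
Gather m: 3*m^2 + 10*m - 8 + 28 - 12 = 3*m^2 + 10*m + 8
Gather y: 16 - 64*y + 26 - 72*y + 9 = 51 - 136*y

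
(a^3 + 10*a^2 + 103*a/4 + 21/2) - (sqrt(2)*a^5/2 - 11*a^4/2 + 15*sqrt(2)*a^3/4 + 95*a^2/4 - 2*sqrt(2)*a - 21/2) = -sqrt(2)*a^5/2 + 11*a^4/2 - 15*sqrt(2)*a^3/4 + a^3 - 55*a^2/4 + 2*sqrt(2)*a + 103*a/4 + 21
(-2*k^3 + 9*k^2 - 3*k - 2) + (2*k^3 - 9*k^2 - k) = -4*k - 2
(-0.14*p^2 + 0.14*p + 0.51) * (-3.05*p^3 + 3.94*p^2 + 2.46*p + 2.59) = 0.427*p^5 - 0.9786*p^4 - 1.3483*p^3 + 1.9912*p^2 + 1.6172*p + 1.3209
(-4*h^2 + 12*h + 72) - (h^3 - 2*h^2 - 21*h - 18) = -h^3 - 2*h^2 + 33*h + 90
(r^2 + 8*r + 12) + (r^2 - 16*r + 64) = 2*r^2 - 8*r + 76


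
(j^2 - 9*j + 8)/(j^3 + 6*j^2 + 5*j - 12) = (j - 8)/(j^2 + 7*j + 12)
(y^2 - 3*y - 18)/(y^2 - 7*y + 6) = (y + 3)/(y - 1)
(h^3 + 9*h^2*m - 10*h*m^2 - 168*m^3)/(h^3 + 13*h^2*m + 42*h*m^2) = (h - 4*m)/h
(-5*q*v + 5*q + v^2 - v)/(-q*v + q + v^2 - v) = (5*q - v)/(q - v)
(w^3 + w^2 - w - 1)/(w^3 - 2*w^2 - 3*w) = (w^2 - 1)/(w*(w - 3))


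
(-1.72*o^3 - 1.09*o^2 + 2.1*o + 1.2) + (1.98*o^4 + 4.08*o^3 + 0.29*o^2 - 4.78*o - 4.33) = 1.98*o^4 + 2.36*o^3 - 0.8*o^2 - 2.68*o - 3.13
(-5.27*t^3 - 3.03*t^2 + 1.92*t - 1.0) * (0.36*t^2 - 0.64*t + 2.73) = -1.8972*t^5 + 2.282*t^4 - 11.7567*t^3 - 9.8607*t^2 + 5.8816*t - 2.73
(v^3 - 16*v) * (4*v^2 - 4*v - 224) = 4*v^5 - 4*v^4 - 288*v^3 + 64*v^2 + 3584*v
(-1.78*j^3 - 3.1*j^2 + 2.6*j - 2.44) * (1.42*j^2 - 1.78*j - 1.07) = -2.5276*j^5 - 1.2336*j^4 + 11.1146*j^3 - 4.7758*j^2 + 1.5612*j + 2.6108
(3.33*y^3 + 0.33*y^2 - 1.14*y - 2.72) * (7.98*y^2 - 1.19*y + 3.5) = 26.5734*y^5 - 1.3293*y^4 + 2.1651*y^3 - 19.194*y^2 - 0.7532*y - 9.52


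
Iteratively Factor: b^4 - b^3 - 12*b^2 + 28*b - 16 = (b - 2)*(b^3 + b^2 - 10*b + 8) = (b - 2)*(b + 4)*(b^2 - 3*b + 2) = (b - 2)^2*(b + 4)*(b - 1)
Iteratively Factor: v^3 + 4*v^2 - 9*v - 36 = (v - 3)*(v^2 + 7*v + 12) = (v - 3)*(v + 4)*(v + 3)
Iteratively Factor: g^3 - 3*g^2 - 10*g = (g - 5)*(g^2 + 2*g) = g*(g - 5)*(g + 2)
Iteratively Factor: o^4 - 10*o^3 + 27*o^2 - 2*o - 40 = (o - 5)*(o^3 - 5*o^2 + 2*o + 8) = (o - 5)*(o + 1)*(o^2 - 6*o + 8) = (o - 5)*(o - 4)*(o + 1)*(o - 2)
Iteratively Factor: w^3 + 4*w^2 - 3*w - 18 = (w + 3)*(w^2 + w - 6) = (w + 3)^2*(w - 2)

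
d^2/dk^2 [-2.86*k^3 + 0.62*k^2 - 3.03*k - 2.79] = 1.24 - 17.16*k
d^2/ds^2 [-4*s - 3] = 0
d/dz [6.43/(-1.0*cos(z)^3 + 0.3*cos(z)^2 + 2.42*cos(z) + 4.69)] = (-19.29*cos(z)^2 + 3.858*cos(z) + 15.5606)*sin(z)/(-1.0*cos(z)^3 + 0.3*cos(z)^2 + 2.42*cos(z) + 4.69)^2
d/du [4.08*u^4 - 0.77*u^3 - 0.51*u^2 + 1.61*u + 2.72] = 16.32*u^3 - 2.31*u^2 - 1.02*u + 1.61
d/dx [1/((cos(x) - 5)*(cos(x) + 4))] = (-sin(x) + sin(2*x))/((cos(x) - 5)^2*(cos(x) + 4)^2)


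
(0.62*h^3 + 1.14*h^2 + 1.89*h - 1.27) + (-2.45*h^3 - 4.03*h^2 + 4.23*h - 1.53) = -1.83*h^3 - 2.89*h^2 + 6.12*h - 2.8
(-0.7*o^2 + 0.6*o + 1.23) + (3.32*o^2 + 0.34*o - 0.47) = 2.62*o^2 + 0.94*o + 0.76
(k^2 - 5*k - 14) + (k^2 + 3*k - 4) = 2*k^2 - 2*k - 18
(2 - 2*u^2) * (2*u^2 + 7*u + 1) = -4*u^4 - 14*u^3 + 2*u^2 + 14*u + 2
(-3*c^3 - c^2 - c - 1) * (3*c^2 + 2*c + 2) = -9*c^5 - 9*c^4 - 11*c^3 - 7*c^2 - 4*c - 2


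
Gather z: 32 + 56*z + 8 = 56*z + 40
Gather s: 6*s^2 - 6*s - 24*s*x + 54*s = 6*s^2 + s*(48 - 24*x)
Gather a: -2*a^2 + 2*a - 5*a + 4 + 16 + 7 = -2*a^2 - 3*a + 27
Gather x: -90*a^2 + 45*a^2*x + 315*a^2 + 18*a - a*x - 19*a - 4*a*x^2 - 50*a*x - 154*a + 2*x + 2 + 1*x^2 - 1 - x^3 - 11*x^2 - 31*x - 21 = 225*a^2 - 155*a - x^3 + x^2*(-4*a - 10) + x*(45*a^2 - 51*a - 29) - 20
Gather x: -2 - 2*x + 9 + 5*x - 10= 3*x - 3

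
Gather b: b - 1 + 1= b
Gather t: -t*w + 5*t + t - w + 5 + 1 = t*(6 - w) - w + 6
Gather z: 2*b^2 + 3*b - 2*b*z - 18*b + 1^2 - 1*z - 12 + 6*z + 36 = 2*b^2 - 15*b + z*(5 - 2*b) + 25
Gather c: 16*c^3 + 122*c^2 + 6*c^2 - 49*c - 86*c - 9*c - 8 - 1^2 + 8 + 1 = 16*c^3 + 128*c^2 - 144*c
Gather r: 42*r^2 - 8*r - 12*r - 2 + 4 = 42*r^2 - 20*r + 2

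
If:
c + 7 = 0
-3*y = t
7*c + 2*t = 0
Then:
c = -7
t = 49/2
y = -49/6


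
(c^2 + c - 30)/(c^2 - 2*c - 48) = (c - 5)/(c - 8)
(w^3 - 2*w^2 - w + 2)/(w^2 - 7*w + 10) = (w^2 - 1)/(w - 5)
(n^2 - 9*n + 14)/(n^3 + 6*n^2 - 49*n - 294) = (n - 2)/(n^2 + 13*n + 42)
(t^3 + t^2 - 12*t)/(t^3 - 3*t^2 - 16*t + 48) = t/(t - 4)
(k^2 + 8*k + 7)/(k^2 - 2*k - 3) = (k + 7)/(k - 3)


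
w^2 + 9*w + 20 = (w + 4)*(w + 5)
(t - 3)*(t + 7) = t^2 + 4*t - 21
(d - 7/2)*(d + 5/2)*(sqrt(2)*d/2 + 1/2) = sqrt(2)*d^3/2 - sqrt(2)*d^2/2 + d^2/2 - 35*sqrt(2)*d/8 - d/2 - 35/8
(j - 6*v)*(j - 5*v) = j^2 - 11*j*v + 30*v^2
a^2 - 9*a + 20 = (a - 5)*(a - 4)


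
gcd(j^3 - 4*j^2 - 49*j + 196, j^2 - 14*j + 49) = j - 7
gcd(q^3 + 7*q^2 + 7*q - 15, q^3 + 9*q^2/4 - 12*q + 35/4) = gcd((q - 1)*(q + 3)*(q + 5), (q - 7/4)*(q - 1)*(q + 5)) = q^2 + 4*q - 5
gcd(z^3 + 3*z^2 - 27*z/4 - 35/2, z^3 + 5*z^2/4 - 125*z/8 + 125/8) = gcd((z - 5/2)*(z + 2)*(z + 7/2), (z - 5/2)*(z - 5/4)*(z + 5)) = z - 5/2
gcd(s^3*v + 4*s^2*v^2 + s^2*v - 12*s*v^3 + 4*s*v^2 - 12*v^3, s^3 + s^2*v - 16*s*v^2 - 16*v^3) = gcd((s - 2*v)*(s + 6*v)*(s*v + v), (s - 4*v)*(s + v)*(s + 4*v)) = 1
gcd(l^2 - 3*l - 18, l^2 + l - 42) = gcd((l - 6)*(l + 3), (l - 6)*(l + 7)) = l - 6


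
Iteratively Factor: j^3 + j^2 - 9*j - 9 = (j + 3)*(j^2 - 2*j - 3) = (j + 1)*(j + 3)*(j - 3)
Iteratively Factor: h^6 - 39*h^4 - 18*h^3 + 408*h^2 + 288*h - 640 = (h - 4)*(h^5 + 4*h^4 - 23*h^3 - 110*h^2 - 32*h + 160) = (h - 4)*(h + 4)*(h^4 - 23*h^2 - 18*h + 40) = (h - 5)*(h - 4)*(h + 4)*(h^3 + 5*h^2 + 2*h - 8) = (h - 5)*(h - 4)*(h + 4)^2*(h^2 + h - 2) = (h - 5)*(h - 4)*(h + 2)*(h + 4)^2*(h - 1)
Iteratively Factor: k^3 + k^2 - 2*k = (k - 1)*(k^2 + 2*k) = k*(k - 1)*(k + 2)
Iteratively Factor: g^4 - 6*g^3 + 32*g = (g + 2)*(g^3 - 8*g^2 + 16*g) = g*(g + 2)*(g^2 - 8*g + 16) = g*(g - 4)*(g + 2)*(g - 4)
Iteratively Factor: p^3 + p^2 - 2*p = (p)*(p^2 + p - 2) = p*(p + 2)*(p - 1)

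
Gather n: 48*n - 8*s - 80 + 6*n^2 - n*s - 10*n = 6*n^2 + n*(38 - s) - 8*s - 80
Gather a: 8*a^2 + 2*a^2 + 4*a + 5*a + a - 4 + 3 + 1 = 10*a^2 + 10*a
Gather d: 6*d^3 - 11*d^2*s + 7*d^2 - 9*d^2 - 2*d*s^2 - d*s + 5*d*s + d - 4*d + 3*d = 6*d^3 + d^2*(-11*s - 2) + d*(-2*s^2 + 4*s)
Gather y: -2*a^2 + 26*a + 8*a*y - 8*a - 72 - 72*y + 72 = -2*a^2 + 18*a + y*(8*a - 72)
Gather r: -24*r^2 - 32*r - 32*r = -24*r^2 - 64*r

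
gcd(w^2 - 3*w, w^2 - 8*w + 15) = w - 3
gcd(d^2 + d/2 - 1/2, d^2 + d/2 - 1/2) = d^2 + d/2 - 1/2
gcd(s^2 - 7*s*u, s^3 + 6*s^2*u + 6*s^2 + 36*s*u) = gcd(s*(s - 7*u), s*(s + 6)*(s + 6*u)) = s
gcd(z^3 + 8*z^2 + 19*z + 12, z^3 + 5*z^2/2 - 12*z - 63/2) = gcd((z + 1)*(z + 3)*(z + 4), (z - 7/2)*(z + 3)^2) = z + 3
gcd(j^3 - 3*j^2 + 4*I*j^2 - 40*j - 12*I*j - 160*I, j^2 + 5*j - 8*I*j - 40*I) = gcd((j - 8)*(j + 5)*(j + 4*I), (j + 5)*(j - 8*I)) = j + 5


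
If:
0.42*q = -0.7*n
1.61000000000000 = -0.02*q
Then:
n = 48.30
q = -80.50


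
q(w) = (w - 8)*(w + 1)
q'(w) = 2*w - 7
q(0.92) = -13.59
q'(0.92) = -5.16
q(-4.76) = 47.98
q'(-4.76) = -16.52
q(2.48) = -19.21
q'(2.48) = -2.04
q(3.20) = -20.16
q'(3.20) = -0.60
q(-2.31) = 13.51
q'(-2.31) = -11.62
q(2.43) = -19.11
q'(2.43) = -2.14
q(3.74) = -20.19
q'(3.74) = 0.48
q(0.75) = -12.69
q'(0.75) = -5.50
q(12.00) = 52.00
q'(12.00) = 17.00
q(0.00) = -8.00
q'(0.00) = -7.00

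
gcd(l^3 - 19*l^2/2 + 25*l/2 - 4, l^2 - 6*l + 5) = l - 1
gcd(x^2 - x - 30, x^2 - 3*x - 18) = x - 6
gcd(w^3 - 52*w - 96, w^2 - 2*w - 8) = w + 2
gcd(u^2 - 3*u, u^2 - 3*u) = u^2 - 3*u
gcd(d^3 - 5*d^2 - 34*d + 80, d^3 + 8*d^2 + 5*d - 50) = d^2 + 3*d - 10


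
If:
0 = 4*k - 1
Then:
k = 1/4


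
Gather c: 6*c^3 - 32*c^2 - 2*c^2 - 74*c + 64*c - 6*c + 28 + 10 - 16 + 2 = 6*c^3 - 34*c^2 - 16*c + 24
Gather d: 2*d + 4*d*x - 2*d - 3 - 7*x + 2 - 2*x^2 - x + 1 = 4*d*x - 2*x^2 - 8*x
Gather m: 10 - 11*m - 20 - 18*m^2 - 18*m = -18*m^2 - 29*m - 10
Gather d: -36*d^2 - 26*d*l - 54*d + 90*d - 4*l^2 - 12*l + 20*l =-36*d^2 + d*(36 - 26*l) - 4*l^2 + 8*l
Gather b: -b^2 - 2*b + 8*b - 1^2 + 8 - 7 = -b^2 + 6*b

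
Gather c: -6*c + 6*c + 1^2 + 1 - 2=0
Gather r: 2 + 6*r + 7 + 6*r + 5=12*r + 14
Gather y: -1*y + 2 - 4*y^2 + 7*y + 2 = -4*y^2 + 6*y + 4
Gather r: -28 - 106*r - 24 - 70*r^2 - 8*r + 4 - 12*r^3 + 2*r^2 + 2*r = -12*r^3 - 68*r^2 - 112*r - 48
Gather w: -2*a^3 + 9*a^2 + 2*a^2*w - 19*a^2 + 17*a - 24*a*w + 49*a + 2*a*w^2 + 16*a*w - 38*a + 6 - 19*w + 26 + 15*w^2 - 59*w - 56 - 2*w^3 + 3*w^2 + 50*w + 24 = -2*a^3 - 10*a^2 + 28*a - 2*w^3 + w^2*(2*a + 18) + w*(2*a^2 - 8*a - 28)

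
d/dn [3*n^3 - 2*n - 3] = 9*n^2 - 2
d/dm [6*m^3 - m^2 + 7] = 2*m*(9*m - 1)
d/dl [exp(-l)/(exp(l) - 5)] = (5 - 2*exp(l))*exp(-l)/(exp(2*l) - 10*exp(l) + 25)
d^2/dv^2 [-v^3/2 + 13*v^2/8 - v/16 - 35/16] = 13/4 - 3*v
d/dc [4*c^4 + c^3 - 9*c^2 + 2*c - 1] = 16*c^3 + 3*c^2 - 18*c + 2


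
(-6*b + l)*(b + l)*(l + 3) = -6*b^2*l - 18*b^2 - 5*b*l^2 - 15*b*l + l^3 + 3*l^2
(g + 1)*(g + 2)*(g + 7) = g^3 + 10*g^2 + 23*g + 14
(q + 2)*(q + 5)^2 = q^3 + 12*q^2 + 45*q + 50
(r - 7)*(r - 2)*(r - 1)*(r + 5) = r^4 - 5*r^3 - 27*r^2 + 101*r - 70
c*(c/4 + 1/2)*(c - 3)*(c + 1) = c^4/4 - 7*c^2/4 - 3*c/2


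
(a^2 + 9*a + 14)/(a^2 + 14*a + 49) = (a + 2)/(a + 7)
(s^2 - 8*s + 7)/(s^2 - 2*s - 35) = (s - 1)/(s + 5)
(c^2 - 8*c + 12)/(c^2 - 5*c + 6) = (c - 6)/(c - 3)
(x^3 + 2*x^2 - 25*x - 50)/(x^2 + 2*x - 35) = (x^2 + 7*x + 10)/(x + 7)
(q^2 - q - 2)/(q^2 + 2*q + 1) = (q - 2)/(q + 1)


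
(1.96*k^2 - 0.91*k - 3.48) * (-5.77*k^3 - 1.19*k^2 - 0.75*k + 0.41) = -11.3092*k^5 + 2.9183*k^4 + 19.6925*k^3 + 5.6273*k^2 + 2.2369*k - 1.4268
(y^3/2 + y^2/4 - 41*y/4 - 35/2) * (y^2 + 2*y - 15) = y^5/2 + 5*y^4/4 - 69*y^3/4 - 167*y^2/4 + 475*y/4 + 525/2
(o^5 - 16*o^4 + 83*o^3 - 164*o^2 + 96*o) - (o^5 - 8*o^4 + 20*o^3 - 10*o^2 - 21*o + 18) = -8*o^4 + 63*o^3 - 154*o^2 + 117*o - 18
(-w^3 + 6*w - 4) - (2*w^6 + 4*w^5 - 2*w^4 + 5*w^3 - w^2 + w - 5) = -2*w^6 - 4*w^5 + 2*w^4 - 6*w^3 + w^2 + 5*w + 1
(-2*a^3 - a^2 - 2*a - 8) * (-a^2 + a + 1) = 2*a^5 - a^4 - a^3 + 5*a^2 - 10*a - 8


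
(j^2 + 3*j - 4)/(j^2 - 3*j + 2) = (j + 4)/(j - 2)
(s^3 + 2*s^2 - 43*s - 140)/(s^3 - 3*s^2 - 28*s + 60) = (s^2 - 3*s - 28)/(s^2 - 8*s + 12)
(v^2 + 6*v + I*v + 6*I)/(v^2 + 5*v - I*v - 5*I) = (v^2 + v*(6 + I) + 6*I)/(v^2 + v*(5 - I) - 5*I)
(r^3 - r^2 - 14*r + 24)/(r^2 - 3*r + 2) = (r^2 + r - 12)/(r - 1)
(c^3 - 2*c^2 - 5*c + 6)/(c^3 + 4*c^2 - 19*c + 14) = (c^2 - c - 6)/(c^2 + 5*c - 14)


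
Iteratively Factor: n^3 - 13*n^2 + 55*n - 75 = (n - 5)*(n^2 - 8*n + 15) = (n - 5)*(n - 3)*(n - 5)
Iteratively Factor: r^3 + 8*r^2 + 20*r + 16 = (r + 2)*(r^2 + 6*r + 8) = (r + 2)^2*(r + 4)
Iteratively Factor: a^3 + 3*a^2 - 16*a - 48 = (a + 3)*(a^2 - 16) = (a + 3)*(a + 4)*(a - 4)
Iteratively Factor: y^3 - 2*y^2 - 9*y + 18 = (y + 3)*(y^2 - 5*y + 6) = (y - 3)*(y + 3)*(y - 2)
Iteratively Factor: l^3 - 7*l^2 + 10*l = (l)*(l^2 - 7*l + 10) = l*(l - 5)*(l - 2)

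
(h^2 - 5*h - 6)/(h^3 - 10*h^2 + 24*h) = (h + 1)/(h*(h - 4))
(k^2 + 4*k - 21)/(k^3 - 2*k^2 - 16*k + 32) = (k^2 + 4*k - 21)/(k^3 - 2*k^2 - 16*k + 32)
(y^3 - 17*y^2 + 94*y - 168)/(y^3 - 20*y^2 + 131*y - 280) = (y^2 - 10*y + 24)/(y^2 - 13*y + 40)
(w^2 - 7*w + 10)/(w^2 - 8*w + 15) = (w - 2)/(w - 3)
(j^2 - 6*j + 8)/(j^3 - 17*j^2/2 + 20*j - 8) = 2*(j - 2)/(2*j^2 - 9*j + 4)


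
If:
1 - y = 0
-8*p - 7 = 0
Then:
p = -7/8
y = 1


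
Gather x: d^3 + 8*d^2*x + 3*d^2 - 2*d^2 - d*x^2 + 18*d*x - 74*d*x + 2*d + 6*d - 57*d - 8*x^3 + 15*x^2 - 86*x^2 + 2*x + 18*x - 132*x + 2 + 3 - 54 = d^3 + d^2 - 49*d - 8*x^3 + x^2*(-d - 71) + x*(8*d^2 - 56*d - 112) - 49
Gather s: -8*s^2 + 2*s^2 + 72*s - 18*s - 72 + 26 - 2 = -6*s^2 + 54*s - 48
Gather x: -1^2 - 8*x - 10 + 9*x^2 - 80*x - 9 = 9*x^2 - 88*x - 20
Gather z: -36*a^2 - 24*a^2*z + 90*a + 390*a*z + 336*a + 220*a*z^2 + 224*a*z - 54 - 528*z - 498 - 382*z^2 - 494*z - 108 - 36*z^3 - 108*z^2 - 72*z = -36*a^2 + 426*a - 36*z^3 + z^2*(220*a - 490) + z*(-24*a^2 + 614*a - 1094) - 660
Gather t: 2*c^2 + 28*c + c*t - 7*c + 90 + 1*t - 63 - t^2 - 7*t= 2*c^2 + 21*c - t^2 + t*(c - 6) + 27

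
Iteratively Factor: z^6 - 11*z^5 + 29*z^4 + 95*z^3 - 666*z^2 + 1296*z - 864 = (z - 2)*(z^5 - 9*z^4 + 11*z^3 + 117*z^2 - 432*z + 432) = (z - 2)*(z + 4)*(z^4 - 13*z^3 + 63*z^2 - 135*z + 108) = (z - 3)*(z - 2)*(z + 4)*(z^3 - 10*z^2 + 33*z - 36) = (z - 4)*(z - 3)*(z - 2)*(z + 4)*(z^2 - 6*z + 9) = (z - 4)*(z - 3)^2*(z - 2)*(z + 4)*(z - 3)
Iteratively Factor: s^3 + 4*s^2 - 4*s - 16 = (s + 4)*(s^2 - 4) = (s - 2)*(s + 4)*(s + 2)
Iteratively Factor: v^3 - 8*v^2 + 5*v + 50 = (v + 2)*(v^2 - 10*v + 25) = (v - 5)*(v + 2)*(v - 5)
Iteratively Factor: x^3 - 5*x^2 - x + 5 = (x + 1)*(x^2 - 6*x + 5) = (x - 1)*(x + 1)*(x - 5)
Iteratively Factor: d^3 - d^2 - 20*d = (d + 4)*(d^2 - 5*d) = (d - 5)*(d + 4)*(d)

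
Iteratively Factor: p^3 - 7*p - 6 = (p + 1)*(p^2 - p - 6) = (p - 3)*(p + 1)*(p + 2)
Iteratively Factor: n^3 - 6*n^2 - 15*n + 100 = (n - 5)*(n^2 - n - 20) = (n - 5)*(n + 4)*(n - 5)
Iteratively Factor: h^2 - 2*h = (h - 2)*(h)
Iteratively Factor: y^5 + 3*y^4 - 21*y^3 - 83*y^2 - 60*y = (y)*(y^4 + 3*y^3 - 21*y^2 - 83*y - 60) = y*(y + 4)*(y^3 - y^2 - 17*y - 15) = y*(y + 3)*(y + 4)*(y^2 - 4*y - 5) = y*(y - 5)*(y + 3)*(y + 4)*(y + 1)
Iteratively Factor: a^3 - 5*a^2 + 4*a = (a)*(a^2 - 5*a + 4) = a*(a - 4)*(a - 1)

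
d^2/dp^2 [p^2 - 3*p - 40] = 2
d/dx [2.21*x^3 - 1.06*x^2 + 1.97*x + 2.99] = 6.63*x^2 - 2.12*x + 1.97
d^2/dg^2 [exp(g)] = exp(g)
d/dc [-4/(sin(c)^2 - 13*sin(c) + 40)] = 4*(2*sin(c) - 13)*cos(c)/(sin(c)^2 - 13*sin(c) + 40)^2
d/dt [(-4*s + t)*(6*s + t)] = 2*s + 2*t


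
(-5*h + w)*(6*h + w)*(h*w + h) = -30*h^3*w - 30*h^3 + h^2*w^2 + h^2*w + h*w^3 + h*w^2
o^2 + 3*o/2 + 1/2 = (o + 1/2)*(o + 1)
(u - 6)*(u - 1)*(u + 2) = u^3 - 5*u^2 - 8*u + 12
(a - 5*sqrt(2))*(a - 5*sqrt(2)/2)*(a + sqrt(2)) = a^3 - 13*sqrt(2)*a^2/2 + 10*a + 25*sqrt(2)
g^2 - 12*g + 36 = (g - 6)^2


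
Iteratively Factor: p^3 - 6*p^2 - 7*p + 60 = (p - 5)*(p^2 - p - 12) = (p - 5)*(p - 4)*(p + 3)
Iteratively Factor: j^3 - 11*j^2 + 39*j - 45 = (j - 3)*(j^2 - 8*j + 15) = (j - 3)^2*(j - 5)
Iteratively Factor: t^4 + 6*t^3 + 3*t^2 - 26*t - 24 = (t + 4)*(t^3 + 2*t^2 - 5*t - 6) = (t + 1)*(t + 4)*(t^2 + t - 6) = (t - 2)*(t + 1)*(t + 4)*(t + 3)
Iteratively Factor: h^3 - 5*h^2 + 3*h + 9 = (h - 3)*(h^2 - 2*h - 3) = (h - 3)*(h + 1)*(h - 3)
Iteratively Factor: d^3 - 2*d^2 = (d)*(d^2 - 2*d) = d*(d - 2)*(d)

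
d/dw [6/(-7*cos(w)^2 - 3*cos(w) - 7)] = -6*(14*cos(w) + 3)*sin(w)/(7*cos(w)^2 + 3*cos(w) + 7)^2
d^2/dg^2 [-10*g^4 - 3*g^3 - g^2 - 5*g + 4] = -120*g^2 - 18*g - 2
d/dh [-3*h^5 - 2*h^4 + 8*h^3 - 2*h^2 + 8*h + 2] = -15*h^4 - 8*h^3 + 24*h^2 - 4*h + 8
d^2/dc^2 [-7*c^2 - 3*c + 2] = -14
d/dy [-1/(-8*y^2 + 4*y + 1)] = 4*(1 - 4*y)/(-8*y^2 + 4*y + 1)^2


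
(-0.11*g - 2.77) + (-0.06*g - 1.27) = -0.17*g - 4.04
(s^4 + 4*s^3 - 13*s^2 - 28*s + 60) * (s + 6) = s^5 + 10*s^4 + 11*s^3 - 106*s^2 - 108*s + 360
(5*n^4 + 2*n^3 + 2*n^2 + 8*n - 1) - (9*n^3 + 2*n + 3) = 5*n^4 - 7*n^3 + 2*n^2 + 6*n - 4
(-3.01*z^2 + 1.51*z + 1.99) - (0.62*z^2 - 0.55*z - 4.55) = -3.63*z^2 + 2.06*z + 6.54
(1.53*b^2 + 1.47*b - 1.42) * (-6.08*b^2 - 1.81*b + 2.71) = -9.3024*b^4 - 11.7069*b^3 + 10.1192*b^2 + 6.5539*b - 3.8482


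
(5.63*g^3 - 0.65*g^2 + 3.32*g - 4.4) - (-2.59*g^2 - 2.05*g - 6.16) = 5.63*g^3 + 1.94*g^2 + 5.37*g + 1.76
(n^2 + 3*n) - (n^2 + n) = 2*n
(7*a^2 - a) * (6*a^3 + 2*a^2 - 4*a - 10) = 42*a^5 + 8*a^4 - 30*a^3 - 66*a^2 + 10*a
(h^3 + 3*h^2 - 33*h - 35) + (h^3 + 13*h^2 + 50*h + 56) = 2*h^3 + 16*h^2 + 17*h + 21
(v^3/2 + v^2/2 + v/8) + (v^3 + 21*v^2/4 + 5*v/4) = 3*v^3/2 + 23*v^2/4 + 11*v/8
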